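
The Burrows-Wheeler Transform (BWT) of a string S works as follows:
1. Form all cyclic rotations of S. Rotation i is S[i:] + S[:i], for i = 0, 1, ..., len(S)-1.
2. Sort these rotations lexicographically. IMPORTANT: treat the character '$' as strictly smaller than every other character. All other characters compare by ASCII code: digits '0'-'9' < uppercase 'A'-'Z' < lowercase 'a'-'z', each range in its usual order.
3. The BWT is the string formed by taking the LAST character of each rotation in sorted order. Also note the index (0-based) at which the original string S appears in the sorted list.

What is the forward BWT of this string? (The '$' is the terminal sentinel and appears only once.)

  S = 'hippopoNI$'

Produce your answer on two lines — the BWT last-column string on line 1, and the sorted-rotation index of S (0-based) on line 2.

All 10 rotations (rotation i = S[i:]+S[:i]):
  rot[0] = hippopoNI$
  rot[1] = ippopoNI$h
  rot[2] = ppopoNI$hi
  rot[3] = popoNI$hip
  rot[4] = opoNI$hipp
  rot[5] = poNI$hippo
  rot[6] = oNI$hippop
  rot[7] = NI$hippopo
  rot[8] = I$hippopoN
  rot[9] = $hippopoNI
Sorted (with $ < everything):
  sorted[0] = $hippopoNI  (last char: 'I')
  sorted[1] = I$hippopoN  (last char: 'N')
  sorted[2] = NI$hippopo  (last char: 'o')
  sorted[3] = hippopoNI$  (last char: '$')
  sorted[4] = ippopoNI$h  (last char: 'h')
  sorted[5] = oNI$hippop  (last char: 'p')
  sorted[6] = opoNI$hipp  (last char: 'p')
  sorted[7] = poNI$hippo  (last char: 'o')
  sorted[8] = popoNI$hip  (last char: 'p')
  sorted[9] = ppopoNI$hi  (last char: 'i')
Last column: INo$hppopi
Original string S is at sorted index 3

Answer: INo$hppopi
3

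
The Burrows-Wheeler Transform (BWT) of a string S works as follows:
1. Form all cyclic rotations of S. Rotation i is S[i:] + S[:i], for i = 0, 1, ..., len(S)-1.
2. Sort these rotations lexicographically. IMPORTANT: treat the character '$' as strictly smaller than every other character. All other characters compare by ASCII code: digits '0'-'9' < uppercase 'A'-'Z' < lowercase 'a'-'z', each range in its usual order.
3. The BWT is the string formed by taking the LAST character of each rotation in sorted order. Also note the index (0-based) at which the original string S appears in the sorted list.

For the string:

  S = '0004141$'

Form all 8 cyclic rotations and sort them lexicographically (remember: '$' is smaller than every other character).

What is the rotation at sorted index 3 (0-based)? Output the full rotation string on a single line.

All 8 rotations (rotation i = S[i:]+S[:i]):
  rot[0] = 0004141$
  rot[1] = 004141$0
  rot[2] = 04141$00
  rot[3] = 4141$000
  rot[4] = 141$0004
  rot[5] = 41$00041
  rot[6] = 1$000414
  rot[7] = $0004141
Sorted (with $ < everything):
  sorted[0] = $0004141
  sorted[1] = 0004141$
  sorted[2] = 004141$0
  sorted[3] = 04141$00
  sorted[4] = 1$000414
  sorted[5] = 141$0004
  sorted[6] = 41$00041
  sorted[7] = 4141$000
sorted[3] = 04141$00

Answer: 04141$00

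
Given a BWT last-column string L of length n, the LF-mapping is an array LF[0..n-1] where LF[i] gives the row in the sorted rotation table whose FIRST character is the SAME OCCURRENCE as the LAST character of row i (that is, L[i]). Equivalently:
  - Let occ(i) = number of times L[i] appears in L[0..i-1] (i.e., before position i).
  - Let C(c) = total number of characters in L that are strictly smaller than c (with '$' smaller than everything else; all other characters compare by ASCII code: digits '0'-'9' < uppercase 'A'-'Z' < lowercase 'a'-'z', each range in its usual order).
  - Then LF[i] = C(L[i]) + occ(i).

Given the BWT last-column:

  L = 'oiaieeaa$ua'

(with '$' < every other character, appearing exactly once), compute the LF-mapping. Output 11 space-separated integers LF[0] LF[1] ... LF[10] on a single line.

Char counts: '$':1, 'a':4, 'e':2, 'i':2, 'o':1, 'u':1
C (first-col start): C('$')=0, C('a')=1, C('e')=5, C('i')=7, C('o')=9, C('u')=10
L[0]='o': occ=0, LF[0]=C('o')+0=9+0=9
L[1]='i': occ=0, LF[1]=C('i')+0=7+0=7
L[2]='a': occ=0, LF[2]=C('a')+0=1+0=1
L[3]='i': occ=1, LF[3]=C('i')+1=7+1=8
L[4]='e': occ=0, LF[4]=C('e')+0=5+0=5
L[5]='e': occ=1, LF[5]=C('e')+1=5+1=6
L[6]='a': occ=1, LF[6]=C('a')+1=1+1=2
L[7]='a': occ=2, LF[7]=C('a')+2=1+2=3
L[8]='$': occ=0, LF[8]=C('$')+0=0+0=0
L[9]='u': occ=0, LF[9]=C('u')+0=10+0=10
L[10]='a': occ=3, LF[10]=C('a')+3=1+3=4

Answer: 9 7 1 8 5 6 2 3 0 10 4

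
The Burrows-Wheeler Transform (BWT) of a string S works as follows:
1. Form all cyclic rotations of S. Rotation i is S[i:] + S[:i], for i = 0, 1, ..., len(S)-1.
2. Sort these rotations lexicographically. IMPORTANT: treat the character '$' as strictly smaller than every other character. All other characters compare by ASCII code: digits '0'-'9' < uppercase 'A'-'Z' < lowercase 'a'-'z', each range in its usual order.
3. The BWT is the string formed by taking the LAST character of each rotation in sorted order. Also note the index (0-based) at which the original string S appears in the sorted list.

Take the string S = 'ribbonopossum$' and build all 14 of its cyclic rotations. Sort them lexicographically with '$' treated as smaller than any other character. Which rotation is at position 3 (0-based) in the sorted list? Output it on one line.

Answer: ibbonopossum$r

Derivation:
All 14 rotations (rotation i = S[i:]+S[:i]):
  rot[0] = ribbonopossum$
  rot[1] = ibbonopossum$r
  rot[2] = bbonopossum$ri
  rot[3] = bonopossum$rib
  rot[4] = onopossum$ribb
  rot[5] = nopossum$ribbo
  rot[6] = opossum$ribbon
  rot[7] = possum$ribbono
  rot[8] = ossum$ribbonop
  rot[9] = ssum$ribbonopo
  rot[10] = sum$ribbonopos
  rot[11] = um$ribbonoposs
  rot[12] = m$ribbonopossu
  rot[13] = $ribbonopossum
Sorted (with $ < everything):
  sorted[0] = $ribbonopossum
  sorted[1] = bbonopossum$ri
  sorted[2] = bonopossum$rib
  sorted[3] = ibbonopossum$r
  sorted[4] = m$ribbonopossu
  sorted[5] = nopossum$ribbo
  sorted[6] = onopossum$ribb
  sorted[7] = opossum$ribbon
  sorted[8] = ossum$ribbonop
  sorted[9] = possum$ribbono
  sorted[10] = ribbonopossum$
  sorted[11] = ssum$ribbonopo
  sorted[12] = sum$ribbonopos
  sorted[13] = um$ribbonoposs
sorted[3] = ibbonopossum$r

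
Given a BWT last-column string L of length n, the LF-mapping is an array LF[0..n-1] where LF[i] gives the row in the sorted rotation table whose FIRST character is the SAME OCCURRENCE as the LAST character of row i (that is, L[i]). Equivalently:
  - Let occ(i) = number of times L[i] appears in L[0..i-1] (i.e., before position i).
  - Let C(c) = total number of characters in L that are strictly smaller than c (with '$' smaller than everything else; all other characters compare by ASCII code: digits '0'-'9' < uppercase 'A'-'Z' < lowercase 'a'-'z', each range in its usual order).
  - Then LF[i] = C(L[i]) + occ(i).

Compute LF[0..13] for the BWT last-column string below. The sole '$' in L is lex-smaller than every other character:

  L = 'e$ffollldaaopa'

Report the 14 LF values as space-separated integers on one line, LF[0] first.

Answer: 5 0 6 7 11 8 9 10 4 1 2 12 13 3

Derivation:
Char counts: '$':1, 'a':3, 'd':1, 'e':1, 'f':2, 'l':3, 'o':2, 'p':1
C (first-col start): C('$')=0, C('a')=1, C('d')=4, C('e')=5, C('f')=6, C('l')=8, C('o')=11, C('p')=13
L[0]='e': occ=0, LF[0]=C('e')+0=5+0=5
L[1]='$': occ=0, LF[1]=C('$')+0=0+0=0
L[2]='f': occ=0, LF[2]=C('f')+0=6+0=6
L[3]='f': occ=1, LF[3]=C('f')+1=6+1=7
L[4]='o': occ=0, LF[4]=C('o')+0=11+0=11
L[5]='l': occ=0, LF[5]=C('l')+0=8+0=8
L[6]='l': occ=1, LF[6]=C('l')+1=8+1=9
L[7]='l': occ=2, LF[7]=C('l')+2=8+2=10
L[8]='d': occ=0, LF[8]=C('d')+0=4+0=4
L[9]='a': occ=0, LF[9]=C('a')+0=1+0=1
L[10]='a': occ=1, LF[10]=C('a')+1=1+1=2
L[11]='o': occ=1, LF[11]=C('o')+1=11+1=12
L[12]='p': occ=0, LF[12]=C('p')+0=13+0=13
L[13]='a': occ=2, LF[13]=C('a')+2=1+2=3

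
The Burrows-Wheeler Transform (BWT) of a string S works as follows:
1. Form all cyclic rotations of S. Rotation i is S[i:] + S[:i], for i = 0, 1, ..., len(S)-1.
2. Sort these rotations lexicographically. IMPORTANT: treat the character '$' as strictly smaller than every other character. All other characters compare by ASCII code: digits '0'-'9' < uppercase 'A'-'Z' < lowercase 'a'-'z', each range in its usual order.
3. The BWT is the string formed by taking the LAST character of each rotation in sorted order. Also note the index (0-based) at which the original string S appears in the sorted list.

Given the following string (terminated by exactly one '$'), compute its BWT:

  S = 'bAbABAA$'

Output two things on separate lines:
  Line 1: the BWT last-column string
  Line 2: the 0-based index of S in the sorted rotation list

Answer: AABbbAA$
7

Derivation:
All 8 rotations (rotation i = S[i:]+S[:i]):
  rot[0] = bAbABAA$
  rot[1] = AbABAA$b
  rot[2] = bABAA$bA
  rot[3] = ABAA$bAb
  rot[4] = BAA$bAbA
  rot[5] = AA$bAbAB
  rot[6] = A$bAbABA
  rot[7] = $bAbABAA
Sorted (with $ < everything):
  sorted[0] = $bAbABAA  (last char: 'A')
  sorted[1] = A$bAbABA  (last char: 'A')
  sorted[2] = AA$bAbAB  (last char: 'B')
  sorted[3] = ABAA$bAb  (last char: 'b')
  sorted[4] = AbABAA$b  (last char: 'b')
  sorted[5] = BAA$bAbA  (last char: 'A')
  sorted[6] = bABAA$bA  (last char: 'A')
  sorted[7] = bAbABAA$  (last char: '$')
Last column: AABbbAA$
Original string S is at sorted index 7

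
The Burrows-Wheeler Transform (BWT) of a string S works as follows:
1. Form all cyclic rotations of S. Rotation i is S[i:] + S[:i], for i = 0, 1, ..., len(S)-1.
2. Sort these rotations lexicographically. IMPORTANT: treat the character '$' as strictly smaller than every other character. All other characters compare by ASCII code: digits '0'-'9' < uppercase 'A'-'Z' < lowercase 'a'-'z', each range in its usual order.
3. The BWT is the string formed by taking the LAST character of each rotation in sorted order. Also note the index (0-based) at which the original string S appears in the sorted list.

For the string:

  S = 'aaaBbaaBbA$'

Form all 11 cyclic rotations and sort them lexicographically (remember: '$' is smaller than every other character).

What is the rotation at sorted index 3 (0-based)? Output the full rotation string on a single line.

Answer: BbaaBbA$aaa

Derivation:
All 11 rotations (rotation i = S[i:]+S[:i]):
  rot[0] = aaaBbaaBbA$
  rot[1] = aaBbaaBbA$a
  rot[2] = aBbaaBbA$aa
  rot[3] = BbaaBbA$aaa
  rot[4] = baaBbA$aaaB
  rot[5] = aaBbA$aaaBb
  rot[6] = aBbA$aaaBba
  rot[7] = BbA$aaaBbaa
  rot[8] = bA$aaaBbaaB
  rot[9] = A$aaaBbaaBb
  rot[10] = $aaaBbaaBbA
Sorted (with $ < everything):
  sorted[0] = $aaaBbaaBbA
  sorted[1] = A$aaaBbaaBb
  sorted[2] = BbA$aaaBbaa
  sorted[3] = BbaaBbA$aaa
  sorted[4] = aBbA$aaaBba
  sorted[5] = aBbaaBbA$aa
  sorted[6] = aaBbA$aaaBb
  sorted[7] = aaBbaaBbA$a
  sorted[8] = aaaBbaaBbA$
  sorted[9] = bA$aaaBbaaB
  sorted[10] = baaBbA$aaaB
sorted[3] = BbaaBbA$aaa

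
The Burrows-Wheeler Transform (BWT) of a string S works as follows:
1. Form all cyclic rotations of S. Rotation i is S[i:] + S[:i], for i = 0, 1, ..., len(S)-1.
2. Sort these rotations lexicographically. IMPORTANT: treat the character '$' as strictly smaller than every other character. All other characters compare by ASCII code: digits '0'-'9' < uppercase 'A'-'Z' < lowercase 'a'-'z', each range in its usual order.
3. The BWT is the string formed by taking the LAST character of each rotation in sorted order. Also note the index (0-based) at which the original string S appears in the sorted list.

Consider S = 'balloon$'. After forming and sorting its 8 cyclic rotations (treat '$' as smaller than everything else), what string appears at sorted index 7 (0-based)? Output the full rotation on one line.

Answer: oon$ball

Derivation:
All 8 rotations (rotation i = S[i:]+S[:i]):
  rot[0] = balloon$
  rot[1] = alloon$b
  rot[2] = lloon$ba
  rot[3] = loon$bal
  rot[4] = oon$ball
  rot[5] = on$ballo
  rot[6] = n$balloo
  rot[7] = $balloon
Sorted (with $ < everything):
  sorted[0] = $balloon
  sorted[1] = alloon$b
  sorted[2] = balloon$
  sorted[3] = lloon$ba
  sorted[4] = loon$bal
  sorted[5] = n$balloo
  sorted[6] = on$ballo
  sorted[7] = oon$ball
sorted[7] = oon$ball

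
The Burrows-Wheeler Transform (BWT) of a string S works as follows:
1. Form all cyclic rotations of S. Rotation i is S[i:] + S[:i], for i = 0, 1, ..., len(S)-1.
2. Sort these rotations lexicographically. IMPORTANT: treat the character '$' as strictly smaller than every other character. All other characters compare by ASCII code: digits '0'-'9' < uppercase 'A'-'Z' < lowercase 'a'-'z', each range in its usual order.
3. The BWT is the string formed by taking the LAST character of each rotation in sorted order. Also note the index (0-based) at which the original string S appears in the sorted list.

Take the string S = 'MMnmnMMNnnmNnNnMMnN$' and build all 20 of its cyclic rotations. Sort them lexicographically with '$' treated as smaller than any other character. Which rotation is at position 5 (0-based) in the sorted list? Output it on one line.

Answer: MnN$MMnmnMMNnnmNnNnM

Derivation:
All 20 rotations (rotation i = S[i:]+S[:i]):
  rot[0] = MMnmnMMNnnmNnNnMMnN$
  rot[1] = MnmnMMNnnmNnNnMMnN$M
  rot[2] = nmnMMNnnmNnNnMMnN$MM
  rot[3] = mnMMNnnmNnNnMMnN$MMn
  rot[4] = nMMNnnmNnNnMMnN$MMnm
  rot[5] = MMNnnmNnNnMMnN$MMnmn
  rot[6] = MNnnmNnNnMMnN$MMnmnM
  rot[7] = NnnmNnNnMMnN$MMnmnMM
  rot[8] = nnmNnNnMMnN$MMnmnMMN
  rot[9] = nmNnNnMMnN$MMnmnMMNn
  rot[10] = mNnNnMMnN$MMnmnMMNnn
  rot[11] = NnNnMMnN$MMnmnMMNnnm
  rot[12] = nNnMMnN$MMnmnMMNnnmN
  rot[13] = NnMMnN$MMnmnMMNnnmNn
  rot[14] = nMMnN$MMnmnMMNnnmNnN
  rot[15] = MMnN$MMnmnMMNnnmNnNn
  rot[16] = MnN$MMnmnMMNnnmNnNnM
  rot[17] = nN$MMnmnMMNnnmNnNnMM
  rot[18] = N$MMnmnMMNnnmNnNnMMn
  rot[19] = $MMnmnMMNnnmNnNnMMnN
Sorted (with $ < everything):
  sorted[0] = $MMnmnMMNnnmNnNnMMnN
  sorted[1] = MMNnnmNnNnMMnN$MMnmn
  sorted[2] = MMnN$MMnmnMMNnnmNnNn
  sorted[3] = MMnmnMMNnnmNnNnMMnN$
  sorted[4] = MNnnmNnNnMMnN$MMnmnM
  sorted[5] = MnN$MMnmnMMNnnmNnNnM
  sorted[6] = MnmnMMNnnmNnNnMMnN$M
  sorted[7] = N$MMnmnMMNnnmNnNnMMn
  sorted[8] = NnMMnN$MMnmnMMNnnmNn
  sorted[9] = NnNnMMnN$MMnmnMMNnnm
  sorted[10] = NnnmNnNnMMnN$MMnmnMM
  sorted[11] = mNnNnMMnN$MMnmnMMNnn
  sorted[12] = mnMMNnnmNnNnMMnN$MMn
  sorted[13] = nMMNnnmNnNnMMnN$MMnm
  sorted[14] = nMMnN$MMnmnMMNnnmNnN
  sorted[15] = nN$MMnmnMMNnnmNnNnMM
  sorted[16] = nNnMMnN$MMnmnMMNnnmN
  sorted[17] = nmNnNnMMnN$MMnmnMMNn
  sorted[18] = nmnMMNnnmNnNnMMnN$MM
  sorted[19] = nnmNnNnMMnN$MMnmnMMN
sorted[5] = MnN$MMnmnMMNnnmNnNnM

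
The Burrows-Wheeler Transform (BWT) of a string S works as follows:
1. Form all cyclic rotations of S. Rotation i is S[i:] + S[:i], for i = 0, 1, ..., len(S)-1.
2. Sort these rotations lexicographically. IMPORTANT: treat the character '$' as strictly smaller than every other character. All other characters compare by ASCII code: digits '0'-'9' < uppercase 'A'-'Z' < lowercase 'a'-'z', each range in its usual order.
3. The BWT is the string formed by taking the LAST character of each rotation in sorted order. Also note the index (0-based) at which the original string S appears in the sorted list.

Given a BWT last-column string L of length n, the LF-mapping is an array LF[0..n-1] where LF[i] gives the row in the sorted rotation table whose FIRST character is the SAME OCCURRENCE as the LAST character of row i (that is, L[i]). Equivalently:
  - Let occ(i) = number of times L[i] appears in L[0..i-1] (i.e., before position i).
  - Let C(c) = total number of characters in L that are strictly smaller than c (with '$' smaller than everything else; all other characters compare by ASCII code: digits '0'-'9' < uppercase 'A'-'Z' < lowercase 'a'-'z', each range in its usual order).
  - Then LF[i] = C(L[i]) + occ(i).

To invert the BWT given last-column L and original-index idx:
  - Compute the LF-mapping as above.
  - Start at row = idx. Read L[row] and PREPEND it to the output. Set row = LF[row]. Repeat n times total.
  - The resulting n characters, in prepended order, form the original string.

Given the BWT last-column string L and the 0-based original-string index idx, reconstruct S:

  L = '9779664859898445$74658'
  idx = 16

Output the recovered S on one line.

LF mapping: 18 11 12 19 8 9 1 14 5 20 15 21 16 2 3 6 0 13 4 10 7 17
Walk LF starting at row 16, prepending L[row]:
  step 1: row=16, L[16]='$', prepend. Next row=LF[16]=0
  step 2: row=0, L[0]='9', prepend. Next row=LF[0]=18
  step 3: row=18, L[18]='4', prepend. Next row=LF[18]=4
  step 4: row=4, L[4]='6', prepend. Next row=LF[4]=8
  step 5: row=8, L[8]='5', prepend. Next row=LF[8]=5
  step 6: row=5, L[5]='6', prepend. Next row=LF[5]=9
  step 7: row=9, L[9]='9', prepend. Next row=LF[9]=20
  step 8: row=20, L[20]='5', prepend. Next row=LF[20]=7
  step 9: row=7, L[7]='8', prepend. Next row=LF[7]=14
  step 10: row=14, L[14]='4', prepend. Next row=LF[14]=3
  step 11: row=3, L[3]='9', prepend. Next row=LF[3]=19
  step 12: row=19, L[19]='6', prepend. Next row=LF[19]=10
  step 13: row=10, L[10]='8', prepend. Next row=LF[10]=15
  step 14: row=15, L[15]='5', prepend. Next row=LF[15]=6
  step 15: row=6, L[6]='4', prepend. Next row=LF[6]=1
  step 16: row=1, L[1]='7', prepend. Next row=LF[1]=11
  step 17: row=11, L[11]='9', prepend. Next row=LF[11]=21
  step 18: row=21, L[21]='8', prepend. Next row=LF[21]=17
  step 19: row=17, L[17]='7', prepend. Next row=LF[17]=13
  step 20: row=13, L[13]='4', prepend. Next row=LF[13]=2
  step 21: row=2, L[2]='7', prepend. Next row=LF[2]=12
  step 22: row=12, L[12]='8', prepend. Next row=LF[12]=16
Reversed output: 874789745869485965649$

Answer: 874789745869485965649$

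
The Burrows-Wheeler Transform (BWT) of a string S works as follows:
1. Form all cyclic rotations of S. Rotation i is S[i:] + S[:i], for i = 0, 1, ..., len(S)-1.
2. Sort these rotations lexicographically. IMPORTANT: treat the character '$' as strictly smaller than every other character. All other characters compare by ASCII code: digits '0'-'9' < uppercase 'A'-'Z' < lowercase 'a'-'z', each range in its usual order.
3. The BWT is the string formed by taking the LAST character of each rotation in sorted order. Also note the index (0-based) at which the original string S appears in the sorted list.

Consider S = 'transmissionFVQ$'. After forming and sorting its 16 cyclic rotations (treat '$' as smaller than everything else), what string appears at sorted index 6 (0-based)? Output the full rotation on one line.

Answer: issionFVQ$transm

Derivation:
All 16 rotations (rotation i = S[i:]+S[:i]):
  rot[0] = transmissionFVQ$
  rot[1] = ransmissionFVQ$t
  rot[2] = ansmissionFVQ$tr
  rot[3] = nsmissionFVQ$tra
  rot[4] = smissionFVQ$tran
  rot[5] = missionFVQ$trans
  rot[6] = issionFVQ$transm
  rot[7] = ssionFVQ$transmi
  rot[8] = sionFVQ$transmis
  rot[9] = ionFVQ$transmiss
  rot[10] = onFVQ$transmissi
  rot[11] = nFVQ$transmissio
  rot[12] = FVQ$transmission
  rot[13] = VQ$transmissionF
  rot[14] = Q$transmissionFV
  rot[15] = $transmissionFVQ
Sorted (with $ < everything):
  sorted[0] = $transmissionFVQ
  sorted[1] = FVQ$transmission
  sorted[2] = Q$transmissionFV
  sorted[3] = VQ$transmissionF
  sorted[4] = ansmissionFVQ$tr
  sorted[5] = ionFVQ$transmiss
  sorted[6] = issionFVQ$transm
  sorted[7] = missionFVQ$trans
  sorted[8] = nFVQ$transmissio
  sorted[9] = nsmissionFVQ$tra
  sorted[10] = onFVQ$transmissi
  sorted[11] = ransmissionFVQ$t
  sorted[12] = sionFVQ$transmis
  sorted[13] = smissionFVQ$tran
  sorted[14] = ssionFVQ$transmi
  sorted[15] = transmissionFVQ$
sorted[6] = issionFVQ$transm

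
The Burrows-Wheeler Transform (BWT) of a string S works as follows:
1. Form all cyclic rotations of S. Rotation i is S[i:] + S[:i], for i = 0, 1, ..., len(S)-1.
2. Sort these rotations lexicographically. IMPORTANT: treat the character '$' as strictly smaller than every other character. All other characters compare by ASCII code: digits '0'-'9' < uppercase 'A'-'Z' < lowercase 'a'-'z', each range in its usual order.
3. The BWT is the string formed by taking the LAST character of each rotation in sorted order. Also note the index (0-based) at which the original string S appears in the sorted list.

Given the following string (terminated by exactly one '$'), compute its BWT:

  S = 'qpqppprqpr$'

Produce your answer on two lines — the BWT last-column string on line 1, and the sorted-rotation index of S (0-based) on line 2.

Answer: rqpqqpp$rpp
7

Derivation:
All 11 rotations (rotation i = S[i:]+S[:i]):
  rot[0] = qpqppprqpr$
  rot[1] = pqppprqpr$q
  rot[2] = qppprqpr$qp
  rot[3] = ppprqpr$qpq
  rot[4] = pprqpr$qpqp
  rot[5] = prqpr$qpqpp
  rot[6] = rqpr$qpqppp
  rot[7] = qpr$qpqpppr
  rot[8] = pr$qpqppprq
  rot[9] = r$qpqppprqp
  rot[10] = $qpqppprqpr
Sorted (with $ < everything):
  sorted[0] = $qpqppprqpr  (last char: 'r')
  sorted[1] = ppprqpr$qpq  (last char: 'q')
  sorted[2] = pprqpr$qpqp  (last char: 'p')
  sorted[3] = pqppprqpr$q  (last char: 'q')
  sorted[4] = pr$qpqppprq  (last char: 'q')
  sorted[5] = prqpr$qpqpp  (last char: 'p')
  sorted[6] = qppprqpr$qp  (last char: 'p')
  sorted[7] = qpqppprqpr$  (last char: '$')
  sorted[8] = qpr$qpqpppr  (last char: 'r')
  sorted[9] = r$qpqppprqp  (last char: 'p')
  sorted[10] = rqpr$qpqppp  (last char: 'p')
Last column: rqpqqpp$rpp
Original string S is at sorted index 7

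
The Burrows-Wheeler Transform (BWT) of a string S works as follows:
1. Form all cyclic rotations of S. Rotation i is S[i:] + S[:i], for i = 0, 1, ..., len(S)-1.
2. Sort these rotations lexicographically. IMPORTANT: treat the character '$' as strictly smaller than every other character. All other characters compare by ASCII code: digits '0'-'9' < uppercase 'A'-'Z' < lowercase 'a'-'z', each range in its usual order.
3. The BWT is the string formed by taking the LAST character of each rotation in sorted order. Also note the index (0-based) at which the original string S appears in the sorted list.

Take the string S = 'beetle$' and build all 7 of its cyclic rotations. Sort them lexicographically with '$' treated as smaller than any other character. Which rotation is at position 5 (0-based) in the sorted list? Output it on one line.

Answer: le$beet

Derivation:
All 7 rotations (rotation i = S[i:]+S[:i]):
  rot[0] = beetle$
  rot[1] = eetle$b
  rot[2] = etle$be
  rot[3] = tle$bee
  rot[4] = le$beet
  rot[5] = e$beetl
  rot[6] = $beetle
Sorted (with $ < everything):
  sorted[0] = $beetle
  sorted[1] = beetle$
  sorted[2] = e$beetl
  sorted[3] = eetle$b
  sorted[4] = etle$be
  sorted[5] = le$beet
  sorted[6] = tle$bee
sorted[5] = le$beet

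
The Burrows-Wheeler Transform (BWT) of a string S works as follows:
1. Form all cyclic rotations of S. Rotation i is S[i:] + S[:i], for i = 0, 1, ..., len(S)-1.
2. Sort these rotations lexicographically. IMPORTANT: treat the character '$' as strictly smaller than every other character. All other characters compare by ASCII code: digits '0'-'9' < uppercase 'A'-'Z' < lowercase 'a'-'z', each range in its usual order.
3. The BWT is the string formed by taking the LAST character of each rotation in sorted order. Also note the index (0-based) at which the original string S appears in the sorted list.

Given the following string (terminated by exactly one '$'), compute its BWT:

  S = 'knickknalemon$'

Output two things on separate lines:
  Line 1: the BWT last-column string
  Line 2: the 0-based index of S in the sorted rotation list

All 14 rotations (rotation i = S[i:]+S[:i]):
  rot[0] = knickknalemon$
  rot[1] = nickknalemon$k
  rot[2] = ickknalemon$kn
  rot[3] = ckknalemon$kni
  rot[4] = kknalemon$knic
  rot[5] = knalemon$knick
  rot[6] = nalemon$knickk
  rot[7] = alemon$knickkn
  rot[8] = lemon$knickkna
  rot[9] = emon$knickknal
  rot[10] = mon$knickknale
  rot[11] = on$knickknalem
  rot[12] = n$knickknalemo
  rot[13] = $knickknalemon
Sorted (with $ < everything):
  sorted[0] = $knickknalemon  (last char: 'n')
  sorted[1] = alemon$knickkn  (last char: 'n')
  sorted[2] = ckknalemon$kni  (last char: 'i')
  sorted[3] = emon$knickknal  (last char: 'l')
  sorted[4] = ickknalemon$kn  (last char: 'n')
  sorted[5] = kknalemon$knic  (last char: 'c')
  sorted[6] = knalemon$knick  (last char: 'k')
  sorted[7] = knickknalemon$  (last char: '$')
  sorted[8] = lemon$knickkna  (last char: 'a')
  sorted[9] = mon$knickknale  (last char: 'e')
  sorted[10] = n$knickknalemo  (last char: 'o')
  sorted[11] = nalemon$knickk  (last char: 'k')
  sorted[12] = nickknalemon$k  (last char: 'k')
  sorted[13] = on$knickknalem  (last char: 'm')
Last column: nnilnck$aeokkm
Original string S is at sorted index 7

Answer: nnilnck$aeokkm
7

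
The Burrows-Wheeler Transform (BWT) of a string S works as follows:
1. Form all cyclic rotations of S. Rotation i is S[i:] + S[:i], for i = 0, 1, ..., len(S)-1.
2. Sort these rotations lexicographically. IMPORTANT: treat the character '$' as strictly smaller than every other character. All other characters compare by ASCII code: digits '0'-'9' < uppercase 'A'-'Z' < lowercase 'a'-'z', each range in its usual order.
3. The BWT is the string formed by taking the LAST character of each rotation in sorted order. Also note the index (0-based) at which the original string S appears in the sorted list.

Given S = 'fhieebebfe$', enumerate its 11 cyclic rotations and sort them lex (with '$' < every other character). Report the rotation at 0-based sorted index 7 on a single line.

All 11 rotations (rotation i = S[i:]+S[:i]):
  rot[0] = fhieebebfe$
  rot[1] = hieebebfe$f
  rot[2] = ieebebfe$fh
  rot[3] = eebebfe$fhi
  rot[4] = ebebfe$fhie
  rot[5] = bebfe$fhiee
  rot[6] = ebfe$fhieeb
  rot[7] = bfe$fhieebe
  rot[8] = fe$fhieebeb
  rot[9] = e$fhieebebf
  rot[10] = $fhieebebfe
Sorted (with $ < everything):
  sorted[0] = $fhieebebfe
  sorted[1] = bebfe$fhiee
  sorted[2] = bfe$fhieebe
  sorted[3] = e$fhieebebf
  sorted[4] = ebebfe$fhie
  sorted[5] = ebfe$fhieeb
  sorted[6] = eebebfe$fhi
  sorted[7] = fe$fhieebeb
  sorted[8] = fhieebebfe$
  sorted[9] = hieebebfe$f
  sorted[10] = ieebebfe$fh
sorted[7] = fe$fhieebeb

Answer: fe$fhieebeb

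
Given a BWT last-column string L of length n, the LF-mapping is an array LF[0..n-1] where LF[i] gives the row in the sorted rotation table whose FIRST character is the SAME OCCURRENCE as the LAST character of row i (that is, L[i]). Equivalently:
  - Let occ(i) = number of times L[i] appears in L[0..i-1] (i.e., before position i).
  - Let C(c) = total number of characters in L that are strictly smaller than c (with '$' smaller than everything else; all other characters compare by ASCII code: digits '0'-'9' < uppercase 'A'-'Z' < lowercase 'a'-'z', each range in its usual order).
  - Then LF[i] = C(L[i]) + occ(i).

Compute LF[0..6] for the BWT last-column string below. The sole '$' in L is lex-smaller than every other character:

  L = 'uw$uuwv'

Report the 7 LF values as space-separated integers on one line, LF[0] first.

Char counts: '$':1, 'u':3, 'v':1, 'w':2
C (first-col start): C('$')=0, C('u')=1, C('v')=4, C('w')=5
L[0]='u': occ=0, LF[0]=C('u')+0=1+0=1
L[1]='w': occ=0, LF[1]=C('w')+0=5+0=5
L[2]='$': occ=0, LF[2]=C('$')+0=0+0=0
L[3]='u': occ=1, LF[3]=C('u')+1=1+1=2
L[4]='u': occ=2, LF[4]=C('u')+2=1+2=3
L[5]='w': occ=1, LF[5]=C('w')+1=5+1=6
L[6]='v': occ=0, LF[6]=C('v')+0=4+0=4

Answer: 1 5 0 2 3 6 4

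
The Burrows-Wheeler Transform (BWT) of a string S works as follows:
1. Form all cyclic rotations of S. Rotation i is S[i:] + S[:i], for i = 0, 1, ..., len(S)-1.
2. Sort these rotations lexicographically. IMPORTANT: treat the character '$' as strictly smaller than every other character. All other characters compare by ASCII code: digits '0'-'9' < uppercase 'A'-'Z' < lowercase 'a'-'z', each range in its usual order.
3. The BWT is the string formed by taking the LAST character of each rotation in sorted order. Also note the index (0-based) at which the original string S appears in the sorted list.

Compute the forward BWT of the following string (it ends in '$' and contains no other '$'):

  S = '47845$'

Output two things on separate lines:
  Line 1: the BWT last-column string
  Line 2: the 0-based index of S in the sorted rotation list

Answer: 58$447
2

Derivation:
All 6 rotations (rotation i = S[i:]+S[:i]):
  rot[0] = 47845$
  rot[1] = 7845$4
  rot[2] = 845$47
  rot[3] = 45$478
  rot[4] = 5$4784
  rot[5] = $47845
Sorted (with $ < everything):
  sorted[0] = $47845  (last char: '5')
  sorted[1] = 45$478  (last char: '8')
  sorted[2] = 47845$  (last char: '$')
  sorted[3] = 5$4784  (last char: '4')
  sorted[4] = 7845$4  (last char: '4')
  sorted[5] = 845$47  (last char: '7')
Last column: 58$447
Original string S is at sorted index 2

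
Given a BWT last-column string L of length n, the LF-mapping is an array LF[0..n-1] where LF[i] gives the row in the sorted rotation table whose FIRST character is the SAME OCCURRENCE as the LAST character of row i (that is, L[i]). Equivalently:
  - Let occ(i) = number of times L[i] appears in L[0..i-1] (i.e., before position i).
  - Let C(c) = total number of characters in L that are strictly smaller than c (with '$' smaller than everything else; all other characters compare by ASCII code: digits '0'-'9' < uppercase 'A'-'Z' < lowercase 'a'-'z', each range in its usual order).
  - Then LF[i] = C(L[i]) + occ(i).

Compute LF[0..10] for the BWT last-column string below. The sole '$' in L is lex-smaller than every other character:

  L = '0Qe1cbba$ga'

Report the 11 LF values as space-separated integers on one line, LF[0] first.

Char counts: '$':1, '0':1, '1':1, 'Q':1, 'a':2, 'b':2, 'c':1, 'e':1, 'g':1
C (first-col start): C('$')=0, C('0')=1, C('1')=2, C('Q')=3, C('a')=4, C('b')=6, C('c')=8, C('e')=9, C('g')=10
L[0]='0': occ=0, LF[0]=C('0')+0=1+0=1
L[1]='Q': occ=0, LF[1]=C('Q')+0=3+0=3
L[2]='e': occ=0, LF[2]=C('e')+0=9+0=9
L[3]='1': occ=0, LF[3]=C('1')+0=2+0=2
L[4]='c': occ=0, LF[4]=C('c')+0=8+0=8
L[5]='b': occ=0, LF[5]=C('b')+0=6+0=6
L[6]='b': occ=1, LF[6]=C('b')+1=6+1=7
L[7]='a': occ=0, LF[7]=C('a')+0=4+0=4
L[8]='$': occ=0, LF[8]=C('$')+0=0+0=0
L[9]='g': occ=0, LF[9]=C('g')+0=10+0=10
L[10]='a': occ=1, LF[10]=C('a')+1=4+1=5

Answer: 1 3 9 2 8 6 7 4 0 10 5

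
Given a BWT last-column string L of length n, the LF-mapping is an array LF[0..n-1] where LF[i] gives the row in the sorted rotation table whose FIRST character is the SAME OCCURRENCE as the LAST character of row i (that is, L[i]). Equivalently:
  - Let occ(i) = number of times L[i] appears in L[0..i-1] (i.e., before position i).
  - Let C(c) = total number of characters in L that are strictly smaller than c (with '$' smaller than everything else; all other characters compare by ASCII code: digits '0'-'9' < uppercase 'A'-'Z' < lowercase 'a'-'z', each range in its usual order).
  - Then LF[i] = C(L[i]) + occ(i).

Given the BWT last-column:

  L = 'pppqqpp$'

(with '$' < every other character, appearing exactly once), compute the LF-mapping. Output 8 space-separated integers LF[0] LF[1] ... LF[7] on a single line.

Char counts: '$':1, 'p':5, 'q':2
C (first-col start): C('$')=0, C('p')=1, C('q')=6
L[0]='p': occ=0, LF[0]=C('p')+0=1+0=1
L[1]='p': occ=1, LF[1]=C('p')+1=1+1=2
L[2]='p': occ=2, LF[2]=C('p')+2=1+2=3
L[3]='q': occ=0, LF[3]=C('q')+0=6+0=6
L[4]='q': occ=1, LF[4]=C('q')+1=6+1=7
L[5]='p': occ=3, LF[5]=C('p')+3=1+3=4
L[6]='p': occ=4, LF[6]=C('p')+4=1+4=5
L[7]='$': occ=0, LF[7]=C('$')+0=0+0=0

Answer: 1 2 3 6 7 4 5 0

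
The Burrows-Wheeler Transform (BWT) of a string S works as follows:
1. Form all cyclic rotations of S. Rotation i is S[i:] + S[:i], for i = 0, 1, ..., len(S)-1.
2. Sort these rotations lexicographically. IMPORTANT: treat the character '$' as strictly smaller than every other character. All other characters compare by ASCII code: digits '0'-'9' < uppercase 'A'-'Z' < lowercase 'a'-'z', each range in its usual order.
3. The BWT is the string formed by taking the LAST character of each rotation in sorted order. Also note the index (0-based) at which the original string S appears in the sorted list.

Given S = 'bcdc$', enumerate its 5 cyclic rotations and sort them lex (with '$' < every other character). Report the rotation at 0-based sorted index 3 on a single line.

Answer: cdc$b

Derivation:
All 5 rotations (rotation i = S[i:]+S[:i]):
  rot[0] = bcdc$
  rot[1] = cdc$b
  rot[2] = dc$bc
  rot[3] = c$bcd
  rot[4] = $bcdc
Sorted (with $ < everything):
  sorted[0] = $bcdc
  sorted[1] = bcdc$
  sorted[2] = c$bcd
  sorted[3] = cdc$b
  sorted[4] = dc$bc
sorted[3] = cdc$b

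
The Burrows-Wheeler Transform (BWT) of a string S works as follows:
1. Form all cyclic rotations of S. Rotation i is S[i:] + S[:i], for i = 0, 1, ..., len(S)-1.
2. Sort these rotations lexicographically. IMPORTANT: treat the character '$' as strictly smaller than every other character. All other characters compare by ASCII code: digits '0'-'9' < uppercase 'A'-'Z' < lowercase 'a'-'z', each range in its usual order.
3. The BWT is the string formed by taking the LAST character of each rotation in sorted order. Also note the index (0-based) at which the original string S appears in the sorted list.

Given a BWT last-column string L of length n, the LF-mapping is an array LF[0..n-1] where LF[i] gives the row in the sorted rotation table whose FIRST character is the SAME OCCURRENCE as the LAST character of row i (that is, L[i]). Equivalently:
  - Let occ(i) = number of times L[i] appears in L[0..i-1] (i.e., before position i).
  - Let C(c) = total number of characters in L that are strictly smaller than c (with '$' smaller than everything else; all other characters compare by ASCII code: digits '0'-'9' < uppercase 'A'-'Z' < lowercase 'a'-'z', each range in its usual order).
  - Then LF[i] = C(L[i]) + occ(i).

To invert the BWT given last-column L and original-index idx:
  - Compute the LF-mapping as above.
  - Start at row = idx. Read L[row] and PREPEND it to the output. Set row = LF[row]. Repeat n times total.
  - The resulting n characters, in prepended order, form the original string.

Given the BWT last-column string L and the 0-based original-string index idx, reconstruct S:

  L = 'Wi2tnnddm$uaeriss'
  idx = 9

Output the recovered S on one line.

Answer: misunderstandi2W$

Derivation:
LF mapping: 2 7 1 15 10 11 4 5 9 0 16 3 6 12 8 13 14
Walk LF starting at row 9, prepending L[row]:
  step 1: row=9, L[9]='$', prepend. Next row=LF[9]=0
  step 2: row=0, L[0]='W', prepend. Next row=LF[0]=2
  step 3: row=2, L[2]='2', prepend. Next row=LF[2]=1
  step 4: row=1, L[1]='i', prepend. Next row=LF[1]=7
  step 5: row=7, L[7]='d', prepend. Next row=LF[7]=5
  step 6: row=5, L[5]='n', prepend. Next row=LF[5]=11
  step 7: row=11, L[11]='a', prepend. Next row=LF[11]=3
  step 8: row=3, L[3]='t', prepend. Next row=LF[3]=15
  step 9: row=15, L[15]='s', prepend. Next row=LF[15]=13
  step 10: row=13, L[13]='r', prepend. Next row=LF[13]=12
  step 11: row=12, L[12]='e', prepend. Next row=LF[12]=6
  step 12: row=6, L[6]='d', prepend. Next row=LF[6]=4
  step 13: row=4, L[4]='n', prepend. Next row=LF[4]=10
  step 14: row=10, L[10]='u', prepend. Next row=LF[10]=16
  step 15: row=16, L[16]='s', prepend. Next row=LF[16]=14
  step 16: row=14, L[14]='i', prepend. Next row=LF[14]=8
  step 17: row=8, L[8]='m', prepend. Next row=LF[8]=9
Reversed output: misunderstandi2W$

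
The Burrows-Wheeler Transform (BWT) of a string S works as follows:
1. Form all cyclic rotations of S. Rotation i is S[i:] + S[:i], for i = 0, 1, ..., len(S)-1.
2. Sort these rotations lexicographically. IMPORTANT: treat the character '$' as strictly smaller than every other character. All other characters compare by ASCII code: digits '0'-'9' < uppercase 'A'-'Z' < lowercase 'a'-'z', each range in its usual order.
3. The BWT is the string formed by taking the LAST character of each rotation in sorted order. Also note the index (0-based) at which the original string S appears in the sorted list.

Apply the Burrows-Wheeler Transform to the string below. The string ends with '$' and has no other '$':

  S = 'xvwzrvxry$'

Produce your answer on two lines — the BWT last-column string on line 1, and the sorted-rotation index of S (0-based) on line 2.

Answer: yzxxrvv$rw
7

Derivation:
All 10 rotations (rotation i = S[i:]+S[:i]):
  rot[0] = xvwzrvxry$
  rot[1] = vwzrvxry$x
  rot[2] = wzrvxry$xv
  rot[3] = zrvxry$xvw
  rot[4] = rvxry$xvwz
  rot[5] = vxry$xvwzr
  rot[6] = xry$xvwzrv
  rot[7] = ry$xvwzrvx
  rot[8] = y$xvwzrvxr
  rot[9] = $xvwzrvxry
Sorted (with $ < everything):
  sorted[0] = $xvwzrvxry  (last char: 'y')
  sorted[1] = rvxry$xvwz  (last char: 'z')
  sorted[2] = ry$xvwzrvx  (last char: 'x')
  sorted[3] = vwzrvxry$x  (last char: 'x')
  sorted[4] = vxry$xvwzr  (last char: 'r')
  sorted[5] = wzrvxry$xv  (last char: 'v')
  sorted[6] = xry$xvwzrv  (last char: 'v')
  sorted[7] = xvwzrvxry$  (last char: '$')
  sorted[8] = y$xvwzrvxr  (last char: 'r')
  sorted[9] = zrvxry$xvw  (last char: 'w')
Last column: yzxxrvv$rw
Original string S is at sorted index 7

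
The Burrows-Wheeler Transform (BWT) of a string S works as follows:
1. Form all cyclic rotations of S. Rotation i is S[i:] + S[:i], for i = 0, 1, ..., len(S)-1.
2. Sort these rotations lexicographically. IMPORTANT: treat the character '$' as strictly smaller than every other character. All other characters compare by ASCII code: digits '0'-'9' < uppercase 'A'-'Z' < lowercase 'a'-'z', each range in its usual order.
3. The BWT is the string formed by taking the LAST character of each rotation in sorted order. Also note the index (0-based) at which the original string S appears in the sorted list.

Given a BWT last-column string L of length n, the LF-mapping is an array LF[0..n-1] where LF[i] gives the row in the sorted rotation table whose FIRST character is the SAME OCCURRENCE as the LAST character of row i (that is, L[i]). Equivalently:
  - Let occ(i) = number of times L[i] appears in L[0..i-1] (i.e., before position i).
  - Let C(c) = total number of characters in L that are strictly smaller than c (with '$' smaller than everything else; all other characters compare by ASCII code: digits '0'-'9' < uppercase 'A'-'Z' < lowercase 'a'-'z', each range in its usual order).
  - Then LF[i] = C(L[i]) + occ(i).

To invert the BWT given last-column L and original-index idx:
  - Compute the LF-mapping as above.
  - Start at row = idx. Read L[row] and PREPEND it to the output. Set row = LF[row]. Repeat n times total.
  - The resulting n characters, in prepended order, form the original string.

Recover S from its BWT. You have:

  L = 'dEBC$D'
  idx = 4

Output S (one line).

LF mapping: 5 4 1 2 0 3
Walk LF starting at row 4, prepending L[row]:
  step 1: row=4, L[4]='$', prepend. Next row=LF[4]=0
  step 2: row=0, L[0]='d', prepend. Next row=LF[0]=5
  step 3: row=5, L[5]='D', prepend. Next row=LF[5]=3
  step 4: row=3, L[3]='C', prepend. Next row=LF[3]=2
  step 5: row=2, L[2]='B', prepend. Next row=LF[2]=1
  step 6: row=1, L[1]='E', prepend. Next row=LF[1]=4
Reversed output: EBCDd$

Answer: EBCDd$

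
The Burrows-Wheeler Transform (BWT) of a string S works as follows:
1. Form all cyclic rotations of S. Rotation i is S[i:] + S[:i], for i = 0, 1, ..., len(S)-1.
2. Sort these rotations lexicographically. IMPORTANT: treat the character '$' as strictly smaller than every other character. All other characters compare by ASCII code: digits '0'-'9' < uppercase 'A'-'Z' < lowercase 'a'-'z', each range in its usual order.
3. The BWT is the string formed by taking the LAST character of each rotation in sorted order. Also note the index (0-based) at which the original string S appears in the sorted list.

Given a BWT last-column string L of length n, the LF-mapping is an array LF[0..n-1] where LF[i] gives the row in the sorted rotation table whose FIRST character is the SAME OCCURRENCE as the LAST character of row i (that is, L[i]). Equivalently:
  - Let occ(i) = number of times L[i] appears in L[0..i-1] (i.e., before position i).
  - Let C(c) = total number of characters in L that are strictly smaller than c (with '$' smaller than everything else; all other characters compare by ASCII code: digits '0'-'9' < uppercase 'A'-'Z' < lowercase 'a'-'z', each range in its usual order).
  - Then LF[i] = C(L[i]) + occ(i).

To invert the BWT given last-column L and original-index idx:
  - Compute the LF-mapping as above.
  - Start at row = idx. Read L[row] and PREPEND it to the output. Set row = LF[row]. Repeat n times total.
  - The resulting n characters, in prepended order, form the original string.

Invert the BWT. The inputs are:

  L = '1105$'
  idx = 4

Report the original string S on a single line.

LF mapping: 2 3 1 4 0
Walk LF starting at row 4, prepending L[row]:
  step 1: row=4, L[4]='$', prepend. Next row=LF[4]=0
  step 2: row=0, L[0]='1', prepend. Next row=LF[0]=2
  step 3: row=2, L[2]='0', prepend. Next row=LF[2]=1
  step 4: row=1, L[1]='1', prepend. Next row=LF[1]=3
  step 5: row=3, L[3]='5', prepend. Next row=LF[3]=4
Reversed output: 5101$

Answer: 5101$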